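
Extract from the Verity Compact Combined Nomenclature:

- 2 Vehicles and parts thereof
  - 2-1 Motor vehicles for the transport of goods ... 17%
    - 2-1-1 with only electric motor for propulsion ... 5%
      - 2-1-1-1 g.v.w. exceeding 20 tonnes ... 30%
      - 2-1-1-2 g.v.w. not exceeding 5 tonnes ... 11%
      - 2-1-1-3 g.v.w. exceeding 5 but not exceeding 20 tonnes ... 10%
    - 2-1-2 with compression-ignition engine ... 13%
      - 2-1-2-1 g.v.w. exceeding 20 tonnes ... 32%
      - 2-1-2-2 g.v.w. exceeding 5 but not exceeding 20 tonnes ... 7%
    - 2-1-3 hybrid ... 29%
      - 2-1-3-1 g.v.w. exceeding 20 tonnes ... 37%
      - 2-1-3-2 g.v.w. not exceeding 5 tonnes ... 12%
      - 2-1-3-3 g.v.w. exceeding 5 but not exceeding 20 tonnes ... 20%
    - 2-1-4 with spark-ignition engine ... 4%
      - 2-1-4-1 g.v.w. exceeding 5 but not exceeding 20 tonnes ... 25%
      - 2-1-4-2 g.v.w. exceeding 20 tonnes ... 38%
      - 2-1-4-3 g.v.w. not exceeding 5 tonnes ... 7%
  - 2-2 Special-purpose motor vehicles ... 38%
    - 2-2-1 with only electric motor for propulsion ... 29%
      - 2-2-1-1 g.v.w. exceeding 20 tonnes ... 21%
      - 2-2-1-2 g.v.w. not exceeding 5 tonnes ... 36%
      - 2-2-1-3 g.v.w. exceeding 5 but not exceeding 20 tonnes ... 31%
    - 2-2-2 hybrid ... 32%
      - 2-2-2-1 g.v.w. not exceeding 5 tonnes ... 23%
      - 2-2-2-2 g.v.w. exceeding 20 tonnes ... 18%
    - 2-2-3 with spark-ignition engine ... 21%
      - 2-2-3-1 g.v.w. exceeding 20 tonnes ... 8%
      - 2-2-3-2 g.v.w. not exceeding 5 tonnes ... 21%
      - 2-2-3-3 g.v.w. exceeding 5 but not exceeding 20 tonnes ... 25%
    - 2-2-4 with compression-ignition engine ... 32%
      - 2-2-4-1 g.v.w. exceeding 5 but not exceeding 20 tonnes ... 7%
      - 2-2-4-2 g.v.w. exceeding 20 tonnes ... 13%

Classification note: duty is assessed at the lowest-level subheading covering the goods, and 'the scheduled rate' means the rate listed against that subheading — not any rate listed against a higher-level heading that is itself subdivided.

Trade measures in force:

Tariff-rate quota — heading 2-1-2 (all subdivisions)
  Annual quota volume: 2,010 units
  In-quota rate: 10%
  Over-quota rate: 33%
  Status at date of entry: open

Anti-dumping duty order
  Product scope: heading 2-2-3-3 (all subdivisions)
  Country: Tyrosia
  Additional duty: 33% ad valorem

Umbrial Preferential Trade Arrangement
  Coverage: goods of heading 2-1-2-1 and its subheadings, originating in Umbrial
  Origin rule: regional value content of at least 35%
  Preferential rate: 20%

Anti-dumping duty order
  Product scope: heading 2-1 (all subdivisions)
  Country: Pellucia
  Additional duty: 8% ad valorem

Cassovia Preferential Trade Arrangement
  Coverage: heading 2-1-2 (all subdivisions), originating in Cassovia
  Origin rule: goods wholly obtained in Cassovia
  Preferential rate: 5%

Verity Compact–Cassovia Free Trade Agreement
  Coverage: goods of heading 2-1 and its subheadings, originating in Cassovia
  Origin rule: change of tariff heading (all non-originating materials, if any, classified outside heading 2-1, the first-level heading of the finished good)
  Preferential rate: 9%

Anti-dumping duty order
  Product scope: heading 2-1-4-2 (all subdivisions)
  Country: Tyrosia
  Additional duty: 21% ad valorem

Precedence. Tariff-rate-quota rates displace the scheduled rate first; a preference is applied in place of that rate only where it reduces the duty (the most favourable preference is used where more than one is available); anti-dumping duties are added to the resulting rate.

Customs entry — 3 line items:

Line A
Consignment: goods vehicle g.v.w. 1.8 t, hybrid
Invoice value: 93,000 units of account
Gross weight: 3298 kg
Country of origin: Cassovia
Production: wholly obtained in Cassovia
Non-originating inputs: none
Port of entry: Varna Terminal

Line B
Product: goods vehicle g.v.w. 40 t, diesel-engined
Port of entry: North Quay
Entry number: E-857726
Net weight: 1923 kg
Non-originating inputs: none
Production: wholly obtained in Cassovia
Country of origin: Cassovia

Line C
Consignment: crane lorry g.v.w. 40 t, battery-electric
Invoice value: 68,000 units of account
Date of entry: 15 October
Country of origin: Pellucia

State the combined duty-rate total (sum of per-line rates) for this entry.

Line A: goods vehicle → 2-1; hybrid → 2-1-3; g.v.w. 1.8 t → 2-1-3-2. Scheduled 12%. Cassovia agreement on 2-1-2: 2-1-3-2 not covered; Cassovia agreement on 2-1: CTH met → 9% available; preferential 9%. → 9%.
Line B: goods vehicle → 2-1; diesel-engined → 2-1-2; g.v.w. 40 t → 2-1-2-1. Scheduled 32%. quota on 2-1-2 open → in-quota 10%; Cassovia agreement on 2-1-2: wholly obtained → 5% available; Cassovia agreement on 2-1: CTH met → 9% available; preferential 5%. → 5%.
Line C: crane lorry → 2-2; battery-electric → 2-2-1; g.v.w. 40 t → 2-2-1-1. Scheduled 21%. No special measure applies. → 21%.
Sum: 9% + 5% + 21% = 35%.

35%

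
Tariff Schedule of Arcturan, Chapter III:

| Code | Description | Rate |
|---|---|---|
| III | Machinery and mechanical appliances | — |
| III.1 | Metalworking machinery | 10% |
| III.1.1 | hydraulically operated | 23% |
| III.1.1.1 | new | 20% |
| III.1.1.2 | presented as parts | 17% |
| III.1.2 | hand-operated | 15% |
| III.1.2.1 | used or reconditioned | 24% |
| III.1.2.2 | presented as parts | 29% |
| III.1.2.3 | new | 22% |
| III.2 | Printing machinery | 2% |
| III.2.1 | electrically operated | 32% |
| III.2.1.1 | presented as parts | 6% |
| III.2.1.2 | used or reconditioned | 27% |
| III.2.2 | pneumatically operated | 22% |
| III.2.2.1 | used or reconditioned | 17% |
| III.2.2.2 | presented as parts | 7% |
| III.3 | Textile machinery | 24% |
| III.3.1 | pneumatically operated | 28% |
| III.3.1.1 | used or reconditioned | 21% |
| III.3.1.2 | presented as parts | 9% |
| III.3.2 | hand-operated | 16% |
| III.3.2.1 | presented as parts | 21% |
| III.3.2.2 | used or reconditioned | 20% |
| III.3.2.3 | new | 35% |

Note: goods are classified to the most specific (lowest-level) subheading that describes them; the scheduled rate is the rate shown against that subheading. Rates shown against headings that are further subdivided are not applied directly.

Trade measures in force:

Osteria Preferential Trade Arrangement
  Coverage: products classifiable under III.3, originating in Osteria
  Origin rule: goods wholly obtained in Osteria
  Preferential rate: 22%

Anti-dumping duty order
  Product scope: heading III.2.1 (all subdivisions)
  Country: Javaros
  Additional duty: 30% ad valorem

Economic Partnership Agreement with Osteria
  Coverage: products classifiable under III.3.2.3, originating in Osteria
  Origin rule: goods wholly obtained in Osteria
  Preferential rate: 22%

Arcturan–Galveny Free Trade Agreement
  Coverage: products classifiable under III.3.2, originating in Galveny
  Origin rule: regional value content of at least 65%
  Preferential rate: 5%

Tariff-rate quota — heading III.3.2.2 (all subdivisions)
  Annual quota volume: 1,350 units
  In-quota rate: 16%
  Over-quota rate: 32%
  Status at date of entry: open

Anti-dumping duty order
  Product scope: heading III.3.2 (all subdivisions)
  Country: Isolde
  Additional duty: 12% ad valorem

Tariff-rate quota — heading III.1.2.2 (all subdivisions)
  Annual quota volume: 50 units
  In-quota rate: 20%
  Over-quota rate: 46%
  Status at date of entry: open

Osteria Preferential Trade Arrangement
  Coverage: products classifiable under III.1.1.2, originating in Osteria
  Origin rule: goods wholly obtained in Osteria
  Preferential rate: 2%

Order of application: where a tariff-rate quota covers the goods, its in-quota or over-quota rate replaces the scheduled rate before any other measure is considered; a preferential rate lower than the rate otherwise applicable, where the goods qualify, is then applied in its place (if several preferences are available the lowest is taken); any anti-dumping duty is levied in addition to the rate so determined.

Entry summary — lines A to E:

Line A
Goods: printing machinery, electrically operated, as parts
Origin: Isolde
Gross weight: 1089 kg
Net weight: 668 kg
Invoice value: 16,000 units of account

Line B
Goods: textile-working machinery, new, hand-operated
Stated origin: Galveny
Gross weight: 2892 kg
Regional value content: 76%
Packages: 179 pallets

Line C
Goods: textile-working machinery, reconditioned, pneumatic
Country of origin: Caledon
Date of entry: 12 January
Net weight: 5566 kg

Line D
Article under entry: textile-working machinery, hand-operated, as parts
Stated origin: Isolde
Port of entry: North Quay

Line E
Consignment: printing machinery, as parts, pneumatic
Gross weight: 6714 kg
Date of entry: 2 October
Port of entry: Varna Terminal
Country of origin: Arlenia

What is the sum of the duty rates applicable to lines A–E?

Line A: printing → III.2; electrically operated → III.2.1; as parts → III.2.1.1. Scheduled 6%. No special measure applies. → 6%.
Line B: textile-working → III.3; hand-operated → III.3.2; new → III.3.2.3. Scheduled 35%. Galveny agreement on III.3.2: RVC ≥ 65% → 5% available; preferential 5%. → 5%.
Line C: textile-working → III.3; pneumatic → III.3.1; reconditioned → III.3.1.1. Scheduled 21%. No special measure applies. → 21%.
Line D: textile-working → III.3; hand-operated → III.3.2; as parts → III.3.2.1. Scheduled 21%. anti-dumping (Isolde, III.3.2): +12%; total 21% + 12% = 33%. → 33%.
Line E: printing → III.2; pneumatic → III.2.2; as parts → III.2.2.2. Scheduled 7%. No special measure applies. → 7%.
Sum: 6% + 5% + 21% + 33% + 7% = 72%.

72%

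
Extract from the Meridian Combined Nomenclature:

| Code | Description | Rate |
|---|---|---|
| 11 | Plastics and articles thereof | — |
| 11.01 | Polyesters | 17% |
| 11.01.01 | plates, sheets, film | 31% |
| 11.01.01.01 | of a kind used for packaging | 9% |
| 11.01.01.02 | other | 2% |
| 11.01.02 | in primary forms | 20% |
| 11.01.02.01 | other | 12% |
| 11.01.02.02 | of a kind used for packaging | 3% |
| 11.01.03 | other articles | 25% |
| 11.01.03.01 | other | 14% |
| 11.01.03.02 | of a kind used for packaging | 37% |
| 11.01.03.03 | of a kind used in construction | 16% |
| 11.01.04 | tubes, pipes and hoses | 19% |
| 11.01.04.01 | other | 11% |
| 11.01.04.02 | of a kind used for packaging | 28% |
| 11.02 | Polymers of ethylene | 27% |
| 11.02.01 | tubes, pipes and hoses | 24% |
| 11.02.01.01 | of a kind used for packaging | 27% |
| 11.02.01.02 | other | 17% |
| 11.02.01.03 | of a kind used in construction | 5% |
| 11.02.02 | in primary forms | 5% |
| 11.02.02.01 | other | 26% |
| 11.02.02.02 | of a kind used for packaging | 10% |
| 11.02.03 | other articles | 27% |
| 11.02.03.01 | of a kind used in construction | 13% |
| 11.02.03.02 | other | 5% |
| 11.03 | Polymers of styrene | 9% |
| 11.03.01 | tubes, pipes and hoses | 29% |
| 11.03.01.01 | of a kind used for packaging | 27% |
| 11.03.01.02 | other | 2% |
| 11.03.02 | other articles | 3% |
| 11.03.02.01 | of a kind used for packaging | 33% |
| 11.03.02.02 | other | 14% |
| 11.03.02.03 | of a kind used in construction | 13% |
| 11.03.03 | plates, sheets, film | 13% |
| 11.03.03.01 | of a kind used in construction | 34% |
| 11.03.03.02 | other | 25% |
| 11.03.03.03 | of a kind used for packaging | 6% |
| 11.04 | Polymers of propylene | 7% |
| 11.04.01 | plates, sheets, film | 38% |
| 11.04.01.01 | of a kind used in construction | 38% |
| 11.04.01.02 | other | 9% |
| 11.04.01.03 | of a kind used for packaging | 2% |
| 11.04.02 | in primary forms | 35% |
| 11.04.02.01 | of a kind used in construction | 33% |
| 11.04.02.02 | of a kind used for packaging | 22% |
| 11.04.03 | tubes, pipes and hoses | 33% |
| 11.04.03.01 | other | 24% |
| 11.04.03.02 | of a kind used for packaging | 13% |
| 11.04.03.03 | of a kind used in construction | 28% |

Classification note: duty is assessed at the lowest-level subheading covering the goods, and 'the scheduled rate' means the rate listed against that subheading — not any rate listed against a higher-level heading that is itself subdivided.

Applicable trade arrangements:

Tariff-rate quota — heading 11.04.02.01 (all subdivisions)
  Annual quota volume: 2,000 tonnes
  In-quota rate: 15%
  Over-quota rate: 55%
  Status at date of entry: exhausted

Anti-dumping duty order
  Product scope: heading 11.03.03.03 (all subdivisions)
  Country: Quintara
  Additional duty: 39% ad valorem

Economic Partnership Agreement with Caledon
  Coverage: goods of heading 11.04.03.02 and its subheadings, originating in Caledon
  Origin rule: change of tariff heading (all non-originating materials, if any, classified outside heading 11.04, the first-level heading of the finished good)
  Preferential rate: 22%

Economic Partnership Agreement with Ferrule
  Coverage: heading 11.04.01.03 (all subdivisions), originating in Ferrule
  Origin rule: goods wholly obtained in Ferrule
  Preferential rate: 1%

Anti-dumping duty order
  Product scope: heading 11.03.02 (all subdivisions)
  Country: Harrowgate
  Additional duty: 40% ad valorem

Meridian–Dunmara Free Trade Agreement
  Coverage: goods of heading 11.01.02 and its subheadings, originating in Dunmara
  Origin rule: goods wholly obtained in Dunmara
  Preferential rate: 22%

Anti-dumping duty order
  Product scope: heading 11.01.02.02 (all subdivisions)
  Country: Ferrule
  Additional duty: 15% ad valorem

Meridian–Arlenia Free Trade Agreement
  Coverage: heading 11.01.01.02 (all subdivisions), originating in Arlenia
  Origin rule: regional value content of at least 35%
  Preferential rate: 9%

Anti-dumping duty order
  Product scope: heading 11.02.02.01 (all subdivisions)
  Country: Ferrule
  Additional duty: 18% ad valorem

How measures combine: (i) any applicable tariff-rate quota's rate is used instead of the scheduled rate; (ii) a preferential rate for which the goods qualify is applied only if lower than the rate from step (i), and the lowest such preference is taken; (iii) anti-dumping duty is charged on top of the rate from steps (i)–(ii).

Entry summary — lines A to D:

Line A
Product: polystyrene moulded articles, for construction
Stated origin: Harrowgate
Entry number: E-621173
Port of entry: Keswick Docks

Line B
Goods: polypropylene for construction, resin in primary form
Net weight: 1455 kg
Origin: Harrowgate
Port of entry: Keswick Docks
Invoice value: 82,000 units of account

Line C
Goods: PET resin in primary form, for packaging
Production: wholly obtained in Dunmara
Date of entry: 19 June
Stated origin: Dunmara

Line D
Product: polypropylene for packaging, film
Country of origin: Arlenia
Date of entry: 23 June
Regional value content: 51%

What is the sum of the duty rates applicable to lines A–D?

113%

Line A: polystyrene → 11.03; moulded articles → 11.03.02; for construction → 11.03.02.03. Scheduled 13%. anti-dumping (Harrowgate, 11.03.02): +40%; total 13% + 40% = 53%. → 53%.
Line B: polypropylene → 11.04; resin in primary form → 11.04.02; for construction → 11.04.02.01. Scheduled 33%. quota on 11.04.02.01 exhausted → over-quota 55%. → 55%.
Line C: PET → 11.01; resin in primary form → 11.01.02; for packaging → 11.01.02.02. Scheduled 3%. Dunmara agreement on 11.01.02: wholly obtained → 22% available; preference 22% not lower than 3% → no reduction. → 3%.
Line D: polypropylene → 11.04; film → 11.04.01; for packaging → 11.04.01.03. Scheduled 2%. Arlenia agreement on 11.01.01.02: 11.04.01.03 not covered. → 2%.
Sum: 53% + 55% + 3% + 2% = 113%.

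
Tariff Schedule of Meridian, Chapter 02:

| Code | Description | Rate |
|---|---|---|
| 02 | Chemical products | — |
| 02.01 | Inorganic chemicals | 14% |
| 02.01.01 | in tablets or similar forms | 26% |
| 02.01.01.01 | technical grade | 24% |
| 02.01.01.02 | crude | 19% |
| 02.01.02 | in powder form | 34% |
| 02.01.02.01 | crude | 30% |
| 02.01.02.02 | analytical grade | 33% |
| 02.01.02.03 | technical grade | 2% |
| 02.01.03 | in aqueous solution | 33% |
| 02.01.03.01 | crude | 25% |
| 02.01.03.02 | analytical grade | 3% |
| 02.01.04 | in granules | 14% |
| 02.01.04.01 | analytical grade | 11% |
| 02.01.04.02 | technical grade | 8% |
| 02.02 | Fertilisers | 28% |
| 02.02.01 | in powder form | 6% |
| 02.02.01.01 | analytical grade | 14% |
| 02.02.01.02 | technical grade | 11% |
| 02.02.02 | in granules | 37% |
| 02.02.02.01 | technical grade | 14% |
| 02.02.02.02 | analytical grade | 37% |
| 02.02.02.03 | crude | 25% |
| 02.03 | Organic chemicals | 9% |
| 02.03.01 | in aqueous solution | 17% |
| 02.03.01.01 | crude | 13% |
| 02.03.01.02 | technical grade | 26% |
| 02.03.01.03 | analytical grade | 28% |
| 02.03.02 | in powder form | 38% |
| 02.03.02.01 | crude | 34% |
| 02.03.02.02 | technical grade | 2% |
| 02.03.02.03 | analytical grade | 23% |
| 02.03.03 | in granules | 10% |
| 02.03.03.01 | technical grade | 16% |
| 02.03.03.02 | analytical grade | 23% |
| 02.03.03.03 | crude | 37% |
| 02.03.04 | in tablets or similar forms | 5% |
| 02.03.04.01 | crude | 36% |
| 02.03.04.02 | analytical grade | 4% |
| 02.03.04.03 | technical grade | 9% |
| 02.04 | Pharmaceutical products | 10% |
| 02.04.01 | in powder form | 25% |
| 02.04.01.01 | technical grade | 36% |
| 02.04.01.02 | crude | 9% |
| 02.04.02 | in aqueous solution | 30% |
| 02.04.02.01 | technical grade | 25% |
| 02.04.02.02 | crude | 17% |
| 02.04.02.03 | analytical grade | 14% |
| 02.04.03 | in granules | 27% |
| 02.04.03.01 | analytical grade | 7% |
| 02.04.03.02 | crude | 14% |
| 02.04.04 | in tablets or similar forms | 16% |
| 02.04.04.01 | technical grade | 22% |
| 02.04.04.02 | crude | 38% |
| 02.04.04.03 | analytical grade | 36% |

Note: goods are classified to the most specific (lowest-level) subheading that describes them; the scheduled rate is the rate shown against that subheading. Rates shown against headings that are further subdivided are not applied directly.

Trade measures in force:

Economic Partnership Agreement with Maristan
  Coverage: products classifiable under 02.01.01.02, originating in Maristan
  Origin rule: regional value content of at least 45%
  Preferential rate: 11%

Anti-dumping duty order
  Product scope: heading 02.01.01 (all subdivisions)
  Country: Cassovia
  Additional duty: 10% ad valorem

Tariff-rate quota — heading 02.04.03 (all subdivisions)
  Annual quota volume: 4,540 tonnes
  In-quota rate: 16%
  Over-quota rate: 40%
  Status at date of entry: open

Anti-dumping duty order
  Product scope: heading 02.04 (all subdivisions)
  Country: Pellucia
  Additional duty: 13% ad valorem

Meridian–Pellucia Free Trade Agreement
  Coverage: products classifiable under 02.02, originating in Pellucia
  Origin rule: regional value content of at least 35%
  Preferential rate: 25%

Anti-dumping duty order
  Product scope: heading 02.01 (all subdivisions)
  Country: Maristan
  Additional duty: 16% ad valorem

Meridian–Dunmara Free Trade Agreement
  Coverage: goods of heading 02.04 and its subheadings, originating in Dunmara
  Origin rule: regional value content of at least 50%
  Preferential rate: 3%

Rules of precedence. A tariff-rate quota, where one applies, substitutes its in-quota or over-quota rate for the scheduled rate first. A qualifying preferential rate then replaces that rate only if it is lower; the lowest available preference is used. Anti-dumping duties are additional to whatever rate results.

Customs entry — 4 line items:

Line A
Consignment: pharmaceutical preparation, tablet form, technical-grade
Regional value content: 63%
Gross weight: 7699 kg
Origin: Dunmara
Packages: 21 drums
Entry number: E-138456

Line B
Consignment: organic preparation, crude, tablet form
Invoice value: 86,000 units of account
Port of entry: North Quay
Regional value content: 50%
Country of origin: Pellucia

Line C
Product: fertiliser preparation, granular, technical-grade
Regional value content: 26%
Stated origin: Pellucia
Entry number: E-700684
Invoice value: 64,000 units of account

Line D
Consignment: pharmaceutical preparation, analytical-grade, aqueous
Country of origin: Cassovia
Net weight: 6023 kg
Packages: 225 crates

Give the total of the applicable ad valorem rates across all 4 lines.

Line A: pharmaceutical → 02.04; tablet form → 02.04.04; technical-grade → 02.04.04.01. Scheduled 22%. Dunmara agreement on 02.04: RVC ≥ 50% → 3% available; preferential 3%. → 3%.
Line B: organic → 02.03; tablet form → 02.03.04; crude → 02.03.04.01. Scheduled 36%. Pellucia agreement on 02.02: 02.03.04.01 not covered. → 36%.
Line C: fertiliser → 02.02; granular → 02.02.02; technical-grade → 02.02.02.01. Scheduled 14%. Pellucia agreement on 02.02: RVC < 35%. → 14%.
Line D: pharmaceutical → 02.04; aqueous → 02.04.02; analytical-grade → 02.04.02.03. Scheduled 14%. No special measure applies. → 14%.
Sum: 3% + 36% + 14% + 14% = 67%.

67%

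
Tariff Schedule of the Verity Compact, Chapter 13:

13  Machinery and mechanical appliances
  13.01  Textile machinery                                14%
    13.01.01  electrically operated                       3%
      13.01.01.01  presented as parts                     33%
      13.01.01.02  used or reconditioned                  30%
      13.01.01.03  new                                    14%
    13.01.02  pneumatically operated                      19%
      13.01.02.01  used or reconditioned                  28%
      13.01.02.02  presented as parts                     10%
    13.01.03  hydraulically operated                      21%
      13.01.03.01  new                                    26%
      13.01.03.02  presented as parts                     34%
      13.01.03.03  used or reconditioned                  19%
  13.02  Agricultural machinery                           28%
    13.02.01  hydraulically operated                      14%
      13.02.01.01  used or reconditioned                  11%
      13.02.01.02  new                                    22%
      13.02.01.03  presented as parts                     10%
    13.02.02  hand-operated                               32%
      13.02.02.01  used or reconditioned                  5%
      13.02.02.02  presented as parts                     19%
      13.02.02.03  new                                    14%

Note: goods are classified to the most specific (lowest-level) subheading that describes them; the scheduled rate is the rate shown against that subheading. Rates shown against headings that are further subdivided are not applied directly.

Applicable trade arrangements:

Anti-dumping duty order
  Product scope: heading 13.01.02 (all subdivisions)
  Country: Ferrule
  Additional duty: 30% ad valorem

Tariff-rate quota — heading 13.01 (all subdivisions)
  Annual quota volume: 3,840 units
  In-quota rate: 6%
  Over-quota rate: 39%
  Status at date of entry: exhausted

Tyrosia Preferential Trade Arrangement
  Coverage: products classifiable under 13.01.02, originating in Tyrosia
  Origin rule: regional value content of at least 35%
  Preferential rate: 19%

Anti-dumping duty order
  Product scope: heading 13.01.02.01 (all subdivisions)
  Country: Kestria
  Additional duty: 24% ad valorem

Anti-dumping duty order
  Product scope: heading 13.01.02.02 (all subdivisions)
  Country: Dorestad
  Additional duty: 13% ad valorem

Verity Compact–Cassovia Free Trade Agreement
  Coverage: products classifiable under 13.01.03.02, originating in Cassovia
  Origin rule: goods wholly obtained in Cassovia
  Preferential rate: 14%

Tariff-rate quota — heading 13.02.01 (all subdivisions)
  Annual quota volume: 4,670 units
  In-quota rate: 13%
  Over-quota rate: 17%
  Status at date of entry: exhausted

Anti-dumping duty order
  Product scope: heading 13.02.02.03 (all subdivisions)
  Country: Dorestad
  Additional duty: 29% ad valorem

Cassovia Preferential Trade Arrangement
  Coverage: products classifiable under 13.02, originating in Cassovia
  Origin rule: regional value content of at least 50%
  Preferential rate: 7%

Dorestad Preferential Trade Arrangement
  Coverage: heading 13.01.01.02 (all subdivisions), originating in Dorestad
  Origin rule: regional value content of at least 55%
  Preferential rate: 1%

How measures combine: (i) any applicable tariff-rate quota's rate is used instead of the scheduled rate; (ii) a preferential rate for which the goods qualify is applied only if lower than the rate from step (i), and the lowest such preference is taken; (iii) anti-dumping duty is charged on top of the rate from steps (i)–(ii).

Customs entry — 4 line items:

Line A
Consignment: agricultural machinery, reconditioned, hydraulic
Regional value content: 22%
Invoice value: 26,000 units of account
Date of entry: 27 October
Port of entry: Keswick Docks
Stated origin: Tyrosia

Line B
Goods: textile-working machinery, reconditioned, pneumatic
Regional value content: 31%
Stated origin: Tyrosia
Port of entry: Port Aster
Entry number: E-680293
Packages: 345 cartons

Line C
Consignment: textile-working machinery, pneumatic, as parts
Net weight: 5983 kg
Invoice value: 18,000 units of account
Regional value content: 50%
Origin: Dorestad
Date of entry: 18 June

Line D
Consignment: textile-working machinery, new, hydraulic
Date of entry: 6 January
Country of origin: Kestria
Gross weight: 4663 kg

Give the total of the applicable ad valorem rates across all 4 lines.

147%

Line A: agricultural → 13.02; hydraulic → 13.02.01; reconditioned → 13.02.01.01. Scheduled 11%. quota on 13.02.01 exhausted → over-quota 17%; Tyrosia agreement on 13.01.02: 13.02.01.01 not covered. → 17%.
Line B: textile-working → 13.01; pneumatic → 13.01.02; reconditioned → 13.01.02.01. Scheduled 28%. quota on 13.01 exhausted → over-quota 39%; Tyrosia agreement on 13.01.02: RVC < 35%. → 39%.
Line C: textile-working → 13.01; pneumatic → 13.01.02; as parts → 13.01.02.02. Scheduled 10%. quota on 13.01 exhausted → over-quota 39%; Dorestad agreement on 13.01.01.02: 13.01.02.02 not covered; anti-dumping (Dorestad, 13.01.02.02): +13%; total 39% + 13% = 52%. → 52%.
Line D: textile-working → 13.01; hydraulic → 13.01.03; new → 13.01.03.01. Scheduled 26%. quota on 13.01 exhausted → over-quota 39%. → 39%.
Sum: 17% + 39% + 52% + 39% = 147%.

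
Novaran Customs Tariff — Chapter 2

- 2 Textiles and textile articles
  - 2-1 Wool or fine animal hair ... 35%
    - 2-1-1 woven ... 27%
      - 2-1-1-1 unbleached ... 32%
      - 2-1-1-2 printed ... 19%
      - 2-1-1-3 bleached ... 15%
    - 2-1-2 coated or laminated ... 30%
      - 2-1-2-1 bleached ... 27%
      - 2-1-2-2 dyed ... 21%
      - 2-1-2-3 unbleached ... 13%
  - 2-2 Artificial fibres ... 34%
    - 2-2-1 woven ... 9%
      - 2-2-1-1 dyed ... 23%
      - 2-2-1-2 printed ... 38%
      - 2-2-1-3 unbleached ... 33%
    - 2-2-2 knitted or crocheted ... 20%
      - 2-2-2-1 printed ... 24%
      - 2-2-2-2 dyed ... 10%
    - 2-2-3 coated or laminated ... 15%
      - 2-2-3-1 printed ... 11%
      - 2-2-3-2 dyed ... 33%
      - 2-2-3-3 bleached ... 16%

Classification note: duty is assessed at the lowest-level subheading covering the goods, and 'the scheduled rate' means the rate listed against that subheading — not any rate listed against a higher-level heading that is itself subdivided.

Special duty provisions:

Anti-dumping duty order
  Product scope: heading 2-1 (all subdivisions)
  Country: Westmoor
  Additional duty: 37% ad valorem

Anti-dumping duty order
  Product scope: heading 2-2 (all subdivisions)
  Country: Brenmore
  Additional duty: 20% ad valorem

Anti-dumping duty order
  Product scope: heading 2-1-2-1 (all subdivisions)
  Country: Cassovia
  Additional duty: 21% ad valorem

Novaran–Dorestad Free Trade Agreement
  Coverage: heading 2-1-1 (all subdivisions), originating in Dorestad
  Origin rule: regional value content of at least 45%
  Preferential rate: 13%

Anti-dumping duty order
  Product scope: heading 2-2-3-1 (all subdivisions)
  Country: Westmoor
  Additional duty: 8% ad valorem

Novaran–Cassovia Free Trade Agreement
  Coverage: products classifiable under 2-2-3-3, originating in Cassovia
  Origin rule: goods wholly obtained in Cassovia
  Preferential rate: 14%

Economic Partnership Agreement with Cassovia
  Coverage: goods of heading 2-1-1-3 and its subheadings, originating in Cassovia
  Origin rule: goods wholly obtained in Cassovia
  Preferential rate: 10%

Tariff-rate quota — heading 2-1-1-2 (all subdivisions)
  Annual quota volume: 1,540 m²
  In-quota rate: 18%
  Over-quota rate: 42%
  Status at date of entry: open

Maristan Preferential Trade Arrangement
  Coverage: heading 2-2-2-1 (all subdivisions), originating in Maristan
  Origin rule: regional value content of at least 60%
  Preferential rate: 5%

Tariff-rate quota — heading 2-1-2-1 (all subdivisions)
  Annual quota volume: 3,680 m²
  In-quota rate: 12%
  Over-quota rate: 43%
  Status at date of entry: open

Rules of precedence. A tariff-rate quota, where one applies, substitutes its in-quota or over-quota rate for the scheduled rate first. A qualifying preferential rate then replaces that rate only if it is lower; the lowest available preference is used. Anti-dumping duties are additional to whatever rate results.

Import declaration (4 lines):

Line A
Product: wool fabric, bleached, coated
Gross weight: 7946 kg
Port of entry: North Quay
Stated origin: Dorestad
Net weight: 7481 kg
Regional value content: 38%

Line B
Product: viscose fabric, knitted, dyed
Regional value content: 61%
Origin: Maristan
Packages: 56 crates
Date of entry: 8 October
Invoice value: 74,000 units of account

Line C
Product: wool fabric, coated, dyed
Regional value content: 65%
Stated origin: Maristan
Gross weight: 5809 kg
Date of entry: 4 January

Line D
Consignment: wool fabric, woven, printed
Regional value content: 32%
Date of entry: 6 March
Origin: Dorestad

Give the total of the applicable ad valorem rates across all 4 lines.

61%

Line A: wool → 2-1; coated → 2-1-2; bleached → 2-1-2-1. Scheduled 27%. quota on 2-1-2-1 open → in-quota 12%; Dorestad agreement on 2-1-1: 2-1-2-1 not covered. → 12%.
Line B: viscose → 2-2; knitted → 2-2-2; dyed → 2-2-2-2. Scheduled 10%. Maristan agreement on 2-2-2-1: 2-2-2-2 not covered. → 10%.
Line C: wool → 2-1; coated → 2-1-2; dyed → 2-1-2-2. Scheduled 21%. Maristan agreement on 2-2-2-1: 2-1-2-2 not covered. → 21%.
Line D: wool → 2-1; woven → 2-1-1; printed → 2-1-1-2. Scheduled 19%. quota on 2-1-1-2 open → in-quota 18%; Dorestad agreement on 2-1-1: RVC < 45%. → 18%.
Sum: 12% + 10% + 21% + 18% = 61%.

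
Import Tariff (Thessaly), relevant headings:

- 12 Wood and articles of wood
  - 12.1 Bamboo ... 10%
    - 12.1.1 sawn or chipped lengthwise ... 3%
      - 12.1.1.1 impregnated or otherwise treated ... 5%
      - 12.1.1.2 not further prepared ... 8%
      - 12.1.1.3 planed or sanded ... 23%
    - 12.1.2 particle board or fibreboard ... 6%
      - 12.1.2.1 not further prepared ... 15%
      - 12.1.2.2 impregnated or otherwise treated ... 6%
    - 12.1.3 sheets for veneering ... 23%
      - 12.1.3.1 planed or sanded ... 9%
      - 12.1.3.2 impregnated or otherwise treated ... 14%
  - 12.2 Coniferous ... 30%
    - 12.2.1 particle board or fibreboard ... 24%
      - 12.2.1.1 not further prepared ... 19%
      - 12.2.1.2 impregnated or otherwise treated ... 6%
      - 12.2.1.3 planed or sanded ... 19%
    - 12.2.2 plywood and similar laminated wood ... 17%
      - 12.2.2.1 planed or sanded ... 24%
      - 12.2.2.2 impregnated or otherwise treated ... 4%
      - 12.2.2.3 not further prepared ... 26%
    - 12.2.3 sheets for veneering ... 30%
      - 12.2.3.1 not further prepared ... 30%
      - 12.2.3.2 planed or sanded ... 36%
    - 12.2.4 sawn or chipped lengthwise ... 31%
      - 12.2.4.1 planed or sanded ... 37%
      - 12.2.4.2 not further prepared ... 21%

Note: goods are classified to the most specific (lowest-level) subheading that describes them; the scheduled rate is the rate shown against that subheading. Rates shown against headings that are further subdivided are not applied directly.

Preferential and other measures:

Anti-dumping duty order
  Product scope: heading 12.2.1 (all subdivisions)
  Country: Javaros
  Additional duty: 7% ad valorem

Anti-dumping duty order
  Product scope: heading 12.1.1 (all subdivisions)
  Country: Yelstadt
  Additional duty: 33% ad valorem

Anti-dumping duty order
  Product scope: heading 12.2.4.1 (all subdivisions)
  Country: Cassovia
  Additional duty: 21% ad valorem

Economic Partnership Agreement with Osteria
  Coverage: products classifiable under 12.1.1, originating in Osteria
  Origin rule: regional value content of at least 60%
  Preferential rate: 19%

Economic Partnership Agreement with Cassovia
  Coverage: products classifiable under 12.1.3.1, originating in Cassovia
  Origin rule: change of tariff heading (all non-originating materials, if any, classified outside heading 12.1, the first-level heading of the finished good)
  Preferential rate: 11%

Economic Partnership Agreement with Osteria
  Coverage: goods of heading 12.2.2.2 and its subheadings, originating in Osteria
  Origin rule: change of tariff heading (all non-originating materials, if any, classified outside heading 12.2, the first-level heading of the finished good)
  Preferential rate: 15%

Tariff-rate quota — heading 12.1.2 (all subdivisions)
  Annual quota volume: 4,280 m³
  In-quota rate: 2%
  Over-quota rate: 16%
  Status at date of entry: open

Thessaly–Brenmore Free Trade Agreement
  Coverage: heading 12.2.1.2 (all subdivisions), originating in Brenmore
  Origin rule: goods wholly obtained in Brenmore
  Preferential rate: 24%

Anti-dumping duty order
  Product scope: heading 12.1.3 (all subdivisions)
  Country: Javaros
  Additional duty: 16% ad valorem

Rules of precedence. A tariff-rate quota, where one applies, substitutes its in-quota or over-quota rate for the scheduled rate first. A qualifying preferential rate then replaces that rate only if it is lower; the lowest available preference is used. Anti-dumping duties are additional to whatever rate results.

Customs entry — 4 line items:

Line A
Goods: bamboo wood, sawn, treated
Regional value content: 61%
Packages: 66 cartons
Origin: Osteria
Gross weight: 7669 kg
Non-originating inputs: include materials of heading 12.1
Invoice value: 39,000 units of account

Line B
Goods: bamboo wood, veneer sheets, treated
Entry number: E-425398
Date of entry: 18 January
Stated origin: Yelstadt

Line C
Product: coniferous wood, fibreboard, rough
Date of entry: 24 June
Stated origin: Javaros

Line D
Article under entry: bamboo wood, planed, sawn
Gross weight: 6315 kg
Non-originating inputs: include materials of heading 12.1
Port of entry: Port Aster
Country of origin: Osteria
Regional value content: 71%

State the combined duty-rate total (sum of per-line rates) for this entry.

Line A: bamboo → 12.1; sawn → 12.1.1; treated → 12.1.1.1. Scheduled 5%. Osteria agreement on 12.1.1: RVC ≥ 60% → 19% available; Osteria agreement on 12.2.2.2: 12.1.1.1 not covered; preference 19% not lower than 5% → no reduction. → 5%.
Line B: bamboo → 12.1; veneer sheets → 12.1.3; treated → 12.1.3.2. Scheduled 14%. No special measure applies. → 14%.
Line C: coniferous → 12.2; fibreboard → 12.2.1; rough → 12.2.1.1. Scheduled 19%. anti-dumping (Javaros, 12.2.1): +7%; total 19% + 7% = 26%. → 26%.
Line D: bamboo → 12.1; sawn → 12.1.1; planed → 12.1.1.3. Scheduled 23%. Osteria agreement on 12.1.1: RVC ≥ 60% → 19% available; Osteria agreement on 12.2.2.2: 12.1.1.3 not covered; preferential 19%. → 19%.
Sum: 5% + 14% + 26% + 19% = 64%.

64%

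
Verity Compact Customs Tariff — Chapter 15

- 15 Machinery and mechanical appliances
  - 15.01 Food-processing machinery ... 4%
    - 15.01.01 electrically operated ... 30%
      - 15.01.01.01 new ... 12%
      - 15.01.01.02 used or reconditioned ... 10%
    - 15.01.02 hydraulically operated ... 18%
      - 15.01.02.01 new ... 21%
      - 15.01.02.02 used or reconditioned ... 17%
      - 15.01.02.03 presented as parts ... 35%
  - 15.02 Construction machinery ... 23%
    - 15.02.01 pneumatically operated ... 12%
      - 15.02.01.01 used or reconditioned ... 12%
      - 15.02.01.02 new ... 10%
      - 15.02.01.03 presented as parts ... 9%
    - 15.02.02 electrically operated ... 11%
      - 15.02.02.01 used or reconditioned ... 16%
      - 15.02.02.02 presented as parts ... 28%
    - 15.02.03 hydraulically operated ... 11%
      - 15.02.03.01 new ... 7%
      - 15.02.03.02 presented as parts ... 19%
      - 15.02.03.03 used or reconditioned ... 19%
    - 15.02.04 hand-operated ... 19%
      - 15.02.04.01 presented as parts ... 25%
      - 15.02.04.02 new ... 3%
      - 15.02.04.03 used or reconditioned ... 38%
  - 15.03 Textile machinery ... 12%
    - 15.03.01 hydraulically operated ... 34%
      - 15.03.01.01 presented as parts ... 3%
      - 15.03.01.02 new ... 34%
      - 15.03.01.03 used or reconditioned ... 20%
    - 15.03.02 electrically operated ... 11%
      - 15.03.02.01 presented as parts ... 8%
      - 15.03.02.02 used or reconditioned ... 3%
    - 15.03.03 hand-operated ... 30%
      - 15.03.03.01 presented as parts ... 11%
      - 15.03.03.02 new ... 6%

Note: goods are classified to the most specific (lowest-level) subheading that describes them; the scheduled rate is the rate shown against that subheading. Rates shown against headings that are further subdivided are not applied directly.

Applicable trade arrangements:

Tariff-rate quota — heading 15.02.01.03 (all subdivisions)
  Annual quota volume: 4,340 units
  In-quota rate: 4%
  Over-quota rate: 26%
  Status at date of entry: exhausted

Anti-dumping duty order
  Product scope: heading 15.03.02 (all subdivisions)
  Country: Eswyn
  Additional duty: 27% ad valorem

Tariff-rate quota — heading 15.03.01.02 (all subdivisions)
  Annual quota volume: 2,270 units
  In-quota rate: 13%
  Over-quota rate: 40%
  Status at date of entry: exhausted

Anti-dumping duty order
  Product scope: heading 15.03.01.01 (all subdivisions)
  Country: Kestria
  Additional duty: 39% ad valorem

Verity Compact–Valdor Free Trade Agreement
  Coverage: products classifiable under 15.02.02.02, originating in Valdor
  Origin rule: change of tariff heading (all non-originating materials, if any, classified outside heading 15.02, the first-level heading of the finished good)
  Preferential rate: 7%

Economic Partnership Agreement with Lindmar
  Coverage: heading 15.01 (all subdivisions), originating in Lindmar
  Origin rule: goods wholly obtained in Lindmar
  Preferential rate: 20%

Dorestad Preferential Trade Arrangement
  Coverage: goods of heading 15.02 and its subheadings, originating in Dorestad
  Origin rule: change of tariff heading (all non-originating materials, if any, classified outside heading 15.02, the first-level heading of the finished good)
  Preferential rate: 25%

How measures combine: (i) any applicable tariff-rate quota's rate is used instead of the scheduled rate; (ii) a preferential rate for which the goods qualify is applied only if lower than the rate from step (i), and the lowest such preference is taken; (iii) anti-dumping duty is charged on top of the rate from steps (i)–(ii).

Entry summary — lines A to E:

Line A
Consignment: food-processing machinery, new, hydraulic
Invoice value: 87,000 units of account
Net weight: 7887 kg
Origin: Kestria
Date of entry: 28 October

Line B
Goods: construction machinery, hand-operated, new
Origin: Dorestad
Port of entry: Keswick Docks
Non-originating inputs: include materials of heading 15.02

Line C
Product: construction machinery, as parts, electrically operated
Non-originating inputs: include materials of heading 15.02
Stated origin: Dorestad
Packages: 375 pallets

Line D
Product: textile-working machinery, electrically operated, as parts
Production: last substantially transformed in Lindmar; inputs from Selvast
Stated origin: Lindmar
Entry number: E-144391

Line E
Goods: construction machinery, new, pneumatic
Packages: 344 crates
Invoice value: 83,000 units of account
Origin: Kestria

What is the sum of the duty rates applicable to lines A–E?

Line A: food-processing → 15.01; hydraulic → 15.01.02; new → 15.01.02.01. Scheduled 21%. No special measure applies. → 21%.
Line B: construction → 15.02; hand-operated → 15.02.04; new → 15.02.04.02. Scheduled 3%. Dorestad agreement on 15.02: CTH not met. → 3%.
Line C: construction → 15.02; electrically operated → 15.02.02; as parts → 15.02.02.02. Scheduled 28%. Dorestad agreement on 15.02: CTH not met. → 28%.
Line D: textile-working → 15.03; electrically operated → 15.03.02; as parts → 15.03.02.01. Scheduled 8%. Lindmar agreement on 15.01: 15.03.02.01 not covered. → 8%.
Line E: construction → 15.02; pneumatic → 15.02.01; new → 15.02.01.02. Scheduled 10%. No special measure applies. → 10%.
Sum: 21% + 3% + 28% + 8% + 10% = 70%.

70%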